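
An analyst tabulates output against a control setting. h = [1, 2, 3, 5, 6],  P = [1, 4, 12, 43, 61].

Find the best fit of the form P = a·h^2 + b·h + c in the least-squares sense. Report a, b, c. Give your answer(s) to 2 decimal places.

a = 2.05, b = -2.09, c = 0.50

AᵀA·[a, b, c]ᵀ = AᵀP reads: 2019·a + 377·b + 75·c = 3396;  377·a + 75·b + 17·c = 626;  75·a + 17·b + 5·c = 121.
(Σh^2·h^2 = 2019, Σh^2·h = 377, Σh^2 = 75, Σh·h = 75, Σh = 17, Σ1 = 5, Σh^2·P = 3396, Σh·P = 626, ΣP = 121.)
Solving the 3×3 system (Gaussian elimination) gives a = 115/56, b = -117/56, c = 1/2.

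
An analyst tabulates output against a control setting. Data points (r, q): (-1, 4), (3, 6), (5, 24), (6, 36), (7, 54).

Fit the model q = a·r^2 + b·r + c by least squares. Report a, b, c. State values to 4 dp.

The normal equations are: 4404·a + 710·b + 120·c = 4600;  710·a + 120·b + 20·c = 728;  120·a + 20·b + 5·c = 124.
Solving the 3×3 system (Gaussian elimination) gives a = 580/403, b = -4988/2015, c = 324/2015.

a = 1.4392, b = -2.4754, c = 0.1608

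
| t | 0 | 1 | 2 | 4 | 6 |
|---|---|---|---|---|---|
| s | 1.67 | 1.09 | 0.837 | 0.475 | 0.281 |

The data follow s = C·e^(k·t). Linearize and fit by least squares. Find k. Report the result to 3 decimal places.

Linearized form: ln s = k·t + ln C. From the 5 transformed points,
XᵀX = [[57.0000, 13.0000]; [13.0000, 5]], rhs = [-10.8639, -1.5928]ᵀ  (here Σt = 13.0000, Σ(t)² = 57.0000, Σln s = -1.5928, Σt·ln s = -10.8639).
Slope k = (n·Σt·ln s − Σt·Σln s)/(n·Σ(t)² − (Σt)²) = (5·-10.8639 − 13.0000·-1.5928)/116.0000 = -0.28977; ln C = (Σln s − k·Σt)/n = 0.43485.

k = -0.290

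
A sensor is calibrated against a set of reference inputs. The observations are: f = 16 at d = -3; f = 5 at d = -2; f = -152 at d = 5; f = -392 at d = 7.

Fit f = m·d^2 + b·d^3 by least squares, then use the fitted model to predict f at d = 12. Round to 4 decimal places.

With design matrix A, AᵀA = [[3123, 19657]; [19657, 134067]] and Aᵀf = [-22844, -153928]ᵀ.
Determinant 3123·134067 − 19657² = 32293592.
m = ((-22844)·134067 − 19657·(-153928))/32293592 = -9215963/8073398; b = (3123·(-153928) − 19657·(-22844))/32293592 = -7918159/8073398.
At d = 12: f̂ = (-9215963/8073398)·(144) + (-7918159/8073398)·(1728) = -7504838712/4036699.

f̂ = -1859.1524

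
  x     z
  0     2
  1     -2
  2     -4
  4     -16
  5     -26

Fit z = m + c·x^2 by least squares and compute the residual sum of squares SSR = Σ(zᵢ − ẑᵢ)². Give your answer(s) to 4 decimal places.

MᵀM·[m, c]ᵀ = Mᵀz reads: 5·m + 46·c = -46;  46·m + 898·c = -924.
Determinant 5·898 − 46² = 2374.
m = ((-46)·898 − 46·(-924))/2374 = 598/1187; c = (5·(-924) − 46·(-46))/2374 = -1252/1187.
Residuals: 1776/1187, -1720/1187, -338/1187, 442/1187, -160/1187; SSR = 5432/1187.

SSR = 4.5762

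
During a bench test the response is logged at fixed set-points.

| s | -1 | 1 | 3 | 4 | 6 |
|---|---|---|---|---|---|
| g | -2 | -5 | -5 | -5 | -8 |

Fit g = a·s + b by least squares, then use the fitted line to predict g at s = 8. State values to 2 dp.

Sums needed: Σs·s = 63, Σs = 13, Σ1 = 5.
Moment sums: Σs·g = -86, Σg = -25.
MᵀM·[a, b]ᵀ = Mᵀg becomes [[63, 13]; [13, 5]]·[a, b]ᵀ = [-86, -25]ᵀ.
Eliminating b: 5·(row 1) − 13·(row 2) gives 146·a = 5·(-86) − 13·(-25) = -105, so a = -105/146.
Then b = ((-25) − 13·(-105/146))/5 = -457/146.
At s = 8: ĝ = (-105/146)·(8) + (-457/146)·(1) = -1297/146.

ĝ = -8.88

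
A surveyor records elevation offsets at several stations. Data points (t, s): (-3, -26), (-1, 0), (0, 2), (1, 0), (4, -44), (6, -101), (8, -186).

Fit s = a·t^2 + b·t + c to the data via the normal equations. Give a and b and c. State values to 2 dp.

The normal system AᵀA·[a, b, c]ᵀ = Aᵀs is [[5731, 765, 127]; [765, 127, 15]; [127, 15, 7]]·[a, b, c]ᵀ = [-16478, -2192, -355]ᵀ.
Inverting the 3×3 Gram matrix, [a, b, c]ᵀ = [-863411/287538, 49159/95846, 383218/143769]ᵀ.

a = -3.00, b = 0.51, c = 2.67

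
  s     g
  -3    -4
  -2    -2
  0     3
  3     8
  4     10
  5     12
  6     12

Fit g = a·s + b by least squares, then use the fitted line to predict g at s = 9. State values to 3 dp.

Compute the Gram sums: Σs·s = 99, Σs = 13, Σ1 = 7.
And Σs·g = 212, Σg = 39.
XᵀX·[a, b]ᵀ = Xᵀg becomes [[99, 13]; [13, 7]]·[a, b]ᵀ = [212, 39]ᵀ.
Δ = 99·7 − 13² = 524.
a = (212·7 − 13·39)/524 = 977/524; b = (99·39 − 13·212)/524 = 1105/524.
At s = 9: ĝ = (977/524)·(9) + (1105/524)·(1) = 4949/262.

ĝ = 18.889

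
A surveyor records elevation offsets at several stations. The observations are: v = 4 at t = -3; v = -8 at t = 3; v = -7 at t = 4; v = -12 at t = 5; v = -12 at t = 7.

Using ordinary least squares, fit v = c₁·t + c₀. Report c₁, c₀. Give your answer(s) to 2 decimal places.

Normal-equation sums: Σt·t = 108, Σt = 16, Σ1 = 5.
For Mᵀv: Σt·v = -208, Σv = -35.
So MᵀM·[c₁, c₀]ᵀ = Mᵀv: [[108, 16]; [16, 5]]·[c₁, c₀]ᵀ = [-208, -35]ᵀ.
Δ = 108·5 − 16² = 284.
c₁ = ((-208)·5 − 16·(-35))/284 = -120/71; c₀ = (108·(-35) − 16·(-208))/284 = -113/71.

c₁ = -1.69, c₀ = -1.59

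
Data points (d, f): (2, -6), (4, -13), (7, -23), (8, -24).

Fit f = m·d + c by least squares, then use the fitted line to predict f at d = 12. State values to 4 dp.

Compute the Gram sums: Σd·d = 133, Σd = 21, Σ1 = 4.
And Σd·f = -417, Σf = -66.
So MᵀM·[m, c]ᵀ = Mᵀf: [[133, 21]; [21, 4]]·[m, c]ᵀ = [-417, -66]ᵀ.
Determinant 133·4 − 21² = 91.
m = ((-417)·4 − 21·(-66))/91 = -282/91; c = (133·(-66) − 21·(-417))/91 = -3/13.
At d = 12: f̂ = (-282/91)·(12) + (-3/13)·(1) = -3405/91.

f̂ = -37.4176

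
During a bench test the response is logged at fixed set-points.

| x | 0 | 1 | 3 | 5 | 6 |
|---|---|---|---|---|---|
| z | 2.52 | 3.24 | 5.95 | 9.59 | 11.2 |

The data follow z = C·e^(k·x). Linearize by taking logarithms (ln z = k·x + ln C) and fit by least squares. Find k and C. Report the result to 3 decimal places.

k = 0.256, C = 2.573

With ln zᵢ as the transformed response and xᵢ as the regressor:
AᵀA = [[71.0000, 15.0000]; [15.0000, 5]], rhs = [32.3248, 8.5599]ᵀ  (here Σx = 15.0000, Σ(x)² = 71.0000, Σln z = 8.5599, Σx·ln z = 32.3248).
Slope k = (n·Σx·ln z − Σx·Σln z)/(n·Σ(x)² − (Σx)²) = (5·32.3248 − 15.0000·8.5599)/130.0000 = 0.25559; ln C = (Σln z − k·Σx)/n = 0.94521, so C = exp(0.94521) = 2.57336.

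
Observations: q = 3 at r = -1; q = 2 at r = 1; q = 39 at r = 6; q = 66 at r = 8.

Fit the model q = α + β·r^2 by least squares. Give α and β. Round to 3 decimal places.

α = 1.680, β = 1.013

The normal equations are: 4·α + 102·β = 110;  102·α + 5394·β = 5633.
det = 4·5394 − 102² = 11172.
α = (110·5394 − 102·5633)/11172 = 447/266; β = (4·5633 − 102·110)/11172 = 404/399.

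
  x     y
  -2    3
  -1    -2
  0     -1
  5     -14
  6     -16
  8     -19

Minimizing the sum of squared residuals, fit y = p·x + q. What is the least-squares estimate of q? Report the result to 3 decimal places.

q = -2.324

With design matrix M, MᵀM = [[130, 16]; [16, 6]] and Mᵀy = [-322, -49]ᵀ.
Δ = 130·6 − 16² = 524.
p = ((-322)·6 − 16·(-49))/524 = -287/131; q = (130·(-49) − 16·(-322))/524 = -609/262.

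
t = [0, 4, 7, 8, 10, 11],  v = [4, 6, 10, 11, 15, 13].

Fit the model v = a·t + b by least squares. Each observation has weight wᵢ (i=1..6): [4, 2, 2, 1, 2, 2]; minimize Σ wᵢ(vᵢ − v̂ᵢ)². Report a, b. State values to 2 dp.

The normal equations are: 636·a + 72·b = 862;  72·a + 13·b = 115.
(Σwᵢ·t·t = 636, Σwᵢ·t = 72, Σwᵢ·1 = 13, Σwᵢ·t·v = 862, Σwᵢ·v = 115.)
Δ = 636·13 − 72² = 3084.
a = (862·13 − 72·115)/3084 = 1463/1542; b = (636·115 − 72·862)/3084 = 923/257.

a = 0.95, b = 3.59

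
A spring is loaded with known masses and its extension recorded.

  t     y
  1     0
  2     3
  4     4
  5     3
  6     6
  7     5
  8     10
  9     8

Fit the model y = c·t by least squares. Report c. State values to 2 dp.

c = 0.94

Forming AᵀA = [[276]] and Aᵀy = [260]ᵀ gives AᵀA·[c]ᵀ = Aᵀy.
c = 260/276 = 0.942029.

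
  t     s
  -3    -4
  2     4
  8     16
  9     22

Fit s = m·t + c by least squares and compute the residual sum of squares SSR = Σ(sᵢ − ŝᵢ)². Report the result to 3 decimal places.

Setting ∂/∂m … = 0 gives: 158·m + 16·c = 346;  16·m + 4·c = 38.
det = 158·4 − 16² = 376.
m = (346·4 − 16·38)/376 = 97/47; c = (158·38 − 16·346)/376 = 117/94.
Residuals: 89/94, -129/94, -165/94, 205/94; SSR = 499/47.

SSR = 10.617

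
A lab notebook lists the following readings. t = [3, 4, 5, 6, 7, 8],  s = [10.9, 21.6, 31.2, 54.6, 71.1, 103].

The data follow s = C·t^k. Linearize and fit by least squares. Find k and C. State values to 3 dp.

Let Y = ln s. Fitting Y = k·ln t + ln C by least squares:
Sums: Σln t = 9.9115, Σ(ln t)² = 17.0401, Σln s = 21.8007, Σln t·ln s = 37.5234.
Normal system: [[17.0401, 9.9115]; [9.9115, 6]]·[k, ln C]ᵀ = [37.5234, 21.8007]ᵀ.
Δ = 17.0401·6 − (9.9115)² = 4.0036; k = (37.5234·6 − 9.9115·21.8007)/4.0036 = 2.26382, ln C = (17.0401·21.8007 − 9.9115·37.5234)/4.0036 = -0.10617, so C = exp(-0.10617) = 0.89928.

k = 2.264, C = 0.899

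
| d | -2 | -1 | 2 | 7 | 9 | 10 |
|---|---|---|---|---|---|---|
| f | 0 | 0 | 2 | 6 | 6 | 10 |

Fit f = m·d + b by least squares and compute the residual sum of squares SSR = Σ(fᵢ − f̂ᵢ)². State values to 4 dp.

With design matrix X, XᵀX = [[239, 25]; [25, 6]] and Xᵀf = [200, 24]ᵀ.
det = 239·6 − 25² = 809.
m = (200·6 − 25·24)/809 = 600/809; b = (239·24 − 25·200)/809 = 736/809.
Residuals: 464/809, -136/809, -318/809, -82/809, -1282/809, 1354/809; SSR = 4720/809.

SSR = 5.8344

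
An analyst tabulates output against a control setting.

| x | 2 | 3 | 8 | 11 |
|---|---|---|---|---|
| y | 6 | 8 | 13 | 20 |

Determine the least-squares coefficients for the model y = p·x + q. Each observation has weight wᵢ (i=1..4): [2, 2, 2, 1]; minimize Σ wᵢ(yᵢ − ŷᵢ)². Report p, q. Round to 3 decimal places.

MᵀWM·[p, q]ᵀ = MᵀWy reads: 275·p + 37·q = 500;  37·p + 7·q = 74.
(Σwᵢ·x·x = 275, Σwᵢ·x = 37, Σwᵢ·1 = 7, Σwᵢ·x·y = 500, Σwᵢ·y = 74.)
det = 275·7 − 37² = 556.
p = (500·7 − 37·74)/556 = 381/278; q = (275·74 − 37·500)/556 = 925/278.

p = 1.371, q = 3.327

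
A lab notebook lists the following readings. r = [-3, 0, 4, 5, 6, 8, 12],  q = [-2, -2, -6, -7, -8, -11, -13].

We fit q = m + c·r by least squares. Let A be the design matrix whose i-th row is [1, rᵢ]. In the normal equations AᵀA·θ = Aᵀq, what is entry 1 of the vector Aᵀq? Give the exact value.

Entry 1 ↔ basis 1, so (Aᵀq)_{1} = Σᵢ qᵢ = (1)·(-2) + (1)·(-2) + (1)·(-6) + (1)·(-7) + (1)·(-8) + (1)·(-11) + (1)·(-13) = -49.

-49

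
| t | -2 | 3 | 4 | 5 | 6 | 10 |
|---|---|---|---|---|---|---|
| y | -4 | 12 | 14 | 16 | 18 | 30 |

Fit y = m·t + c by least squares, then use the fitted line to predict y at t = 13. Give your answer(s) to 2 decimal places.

Compute the Gram sums: Σt·t = 190, Σt = 26, Σ1 = 6.
Moment sums: Σt·y = 588, Σy = 86.
XᵀX·[m, c]ᵀ = Xᵀy becomes [[190, 26]; [26, 6]]·[m, c]ᵀ = [588, 86]ᵀ.
det = 190·6 − 26² = 464.
m = (588·6 − 26·86)/464 = 323/116; c = (190·86 − 26·588)/464 = 263/116.
At t = 13: ŷ = (323/116)·(13) + (263/116)·(1) = 2231/58.

ŷ = 38.47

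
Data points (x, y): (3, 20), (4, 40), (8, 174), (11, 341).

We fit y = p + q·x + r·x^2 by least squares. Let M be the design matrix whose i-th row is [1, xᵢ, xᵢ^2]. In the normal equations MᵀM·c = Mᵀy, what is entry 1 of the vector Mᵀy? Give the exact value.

Entry 1 ↔ basis 1, so (Mᵀy)_{1} = Σᵢ yᵢ = (1)·(20) + (1)·(40) + (1)·(174) + (1)·(341) = 575.

575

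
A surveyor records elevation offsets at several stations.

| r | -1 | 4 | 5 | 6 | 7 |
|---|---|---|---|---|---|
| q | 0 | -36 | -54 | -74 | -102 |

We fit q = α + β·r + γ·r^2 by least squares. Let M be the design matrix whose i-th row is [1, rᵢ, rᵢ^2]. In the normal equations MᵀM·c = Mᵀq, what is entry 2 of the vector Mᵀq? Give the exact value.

-1572

Entry 2 ↔ basis r, so (Mᵀq)_{2} = Σᵢ (r)·qᵢ = (-1)·(0) + (4)·(-36) + (5)·(-54) + (6)·(-74) + (7)·(-102) = -1572.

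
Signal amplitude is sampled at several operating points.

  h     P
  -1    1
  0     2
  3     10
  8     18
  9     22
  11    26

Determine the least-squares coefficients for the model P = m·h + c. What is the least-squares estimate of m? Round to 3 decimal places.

With design matrix M, MᵀM = [[276, 30]; [30, 6]] and MᵀP = [657, 79]ᵀ.
det = 276·6 − 30² = 756.
m = (657·6 − 30·79)/756 = 131/63; c = (276·79 − 30·657)/756 = 349/126.

m = 2.079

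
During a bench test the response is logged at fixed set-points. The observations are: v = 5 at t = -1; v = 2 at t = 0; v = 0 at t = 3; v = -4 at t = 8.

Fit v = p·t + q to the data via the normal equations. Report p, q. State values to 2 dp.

Entries of AᵀA: Σt·t = 74, Σt = 10, Σ1 = 4.
Moment sums: Σt·v = -37, Σv = 3.
AᵀA·[p, q]ᵀ = Aᵀv becomes [[74, 10]; [10, 4]]·[p, q]ᵀ = [-37, 3]ᵀ.
Determinant 74·4 − 10² = 196.
p = ((-37)·4 − 10·3)/196 = -89/98; q = (74·3 − 10·(-37))/196 = 148/49.

p = -0.91, q = 3.02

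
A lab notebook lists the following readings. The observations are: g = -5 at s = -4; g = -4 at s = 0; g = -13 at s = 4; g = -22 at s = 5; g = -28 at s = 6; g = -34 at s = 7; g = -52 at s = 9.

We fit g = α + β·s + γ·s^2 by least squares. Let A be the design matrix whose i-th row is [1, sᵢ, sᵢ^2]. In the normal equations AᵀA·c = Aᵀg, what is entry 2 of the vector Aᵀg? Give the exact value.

Entry 2 ↔ basis s, so (Aᵀg)_{2} = Σᵢ (s)·gᵢ = (-4)·(-5) + (0)·(-4) + (4)·(-13) + (5)·(-22) + (6)·(-28) + (7)·(-34) + (9)·(-52) = -1016.

-1016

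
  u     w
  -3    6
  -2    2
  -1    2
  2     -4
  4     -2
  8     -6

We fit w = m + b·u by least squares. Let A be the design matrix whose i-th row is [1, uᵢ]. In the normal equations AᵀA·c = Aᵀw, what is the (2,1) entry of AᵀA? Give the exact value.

Row 2 ↔ basis u, column 1 ↔ basis 1, so (AᵀA)_{2,1} = Σᵢ u = (-3)·(1) + (-2)·(1) + (-1)·(1) + (2)·(1) + (4)·(1) + (8)·(1) = 8.

8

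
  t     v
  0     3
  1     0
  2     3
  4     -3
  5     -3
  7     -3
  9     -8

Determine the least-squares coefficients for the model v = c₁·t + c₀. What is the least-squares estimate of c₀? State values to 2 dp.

c₀ = 2.80

Compute the Gram sums: Σt·t = 176, Σt = 28, Σ1 = 7.
And Σt·v = -114, Σv = -11.
XᵀX·[c₁, c₀]ᵀ = Xᵀv becomes [[176, 28]; [28, 7]]·[c₁, c₀]ᵀ = [-114, -11]ᵀ.
Determinant 176·7 − 28² = 448.
c₁ = ((-114)·7 − 28·(-11))/448 = -35/32; c₀ = (176·(-11) − 28·(-114))/448 = 157/56.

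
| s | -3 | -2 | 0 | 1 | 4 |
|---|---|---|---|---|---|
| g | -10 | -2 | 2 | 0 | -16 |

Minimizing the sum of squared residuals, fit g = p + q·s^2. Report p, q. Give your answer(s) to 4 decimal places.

p = 1.6276, q = -1.1379

Entries of AᵀA: Σ1 = 5, Σs^2 = 30, Σs^2·s^2 = 354.
Right-hand side: Σg = -26, Σs^2·g = -354.
Normal equations: [[5, 30]; [30, 354]]·[p, q]ᵀ = [-26, -354]ᵀ.
Eliminating q: 354·(row 1) − 30·(row 2) gives 870·p = 354·(-26) − 30·(-354) = 1416, so p = 236/145.
Then q = ((-354) − 30·(236/145))/354 = -33/29.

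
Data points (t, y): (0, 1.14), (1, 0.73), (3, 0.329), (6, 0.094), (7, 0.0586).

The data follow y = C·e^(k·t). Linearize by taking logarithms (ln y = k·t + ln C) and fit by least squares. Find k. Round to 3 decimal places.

k = -0.420

Taking logs, ln y = k·t + ln C, so regress ln y on t.
Σt = 17.0000, Σ(t)² = 95.0000, Σln y = -6.4969, Σt·ln y = -37.6957.
Normal system: [[95.0000, 17.0000]; [17.0000, 5]]·[k, ln C]ᵀ = [-37.6957, -6.4969]ᵀ.
Δ = 95.0000·5 − (17.0000)² = 186.0000; k = (-37.6957·5 − 17.0000·-6.4969)/186.0000 = -0.41953, ln C = (95.0000·-6.4969 − 17.0000·-37.6957)/186.0000 = 0.12702.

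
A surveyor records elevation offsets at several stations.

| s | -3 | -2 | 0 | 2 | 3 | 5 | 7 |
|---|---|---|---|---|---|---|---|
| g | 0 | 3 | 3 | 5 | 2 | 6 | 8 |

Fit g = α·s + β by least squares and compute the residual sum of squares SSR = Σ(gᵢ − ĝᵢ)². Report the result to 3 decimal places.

SSR = 11.741

From the data, Σs·s = 100, Σs = 12, Σ1 = 7.
Moment sums: Σs·g = 96, Σg = 27.
AᵀA·[α, β]ᵀ = Aᵀg becomes [[100, 12]; [12, 7]]·[α, β]ᵀ = [96, 27]ᵀ.
Δ = 100·7 − 12² = 556.
α = (96·7 − 12·27)/556 = 87/139; β = (100·27 − 12·96)/556 = 387/139.
Residuals: -126/139, 204/139, 30/139, 134/139, -370/139, 12/139, 116/139; SSR = 1632/139.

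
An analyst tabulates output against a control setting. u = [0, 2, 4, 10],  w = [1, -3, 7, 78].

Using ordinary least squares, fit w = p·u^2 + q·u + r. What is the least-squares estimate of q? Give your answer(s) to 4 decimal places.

q = -2.8867

The normal system MᵀM·[p, q, r]ᵀ = Mᵀw is [[10272, 1072, 120]; [1072, 120, 16]; [120, 16, 4]]·[p, q, r]ᵀ = [7900, 802, 83]ᵀ.
Row-reducing yields p = 1545/1448, q = -1045/362, r = 52/181.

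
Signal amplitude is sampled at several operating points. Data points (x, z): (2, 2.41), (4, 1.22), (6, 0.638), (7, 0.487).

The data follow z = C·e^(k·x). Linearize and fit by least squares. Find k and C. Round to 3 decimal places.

k = -0.322, C = 4.512

With ln zᵢ as the transformed response and xᵢ as the regressor:
Sums: Σx = 19.0000, Σ(x)² = 105.0000, Σln z = -0.0904, Σx·ln z = -5.1783.
Normal system: [[105.0000, 19.0000]; [19.0000, 4]]·[k, ln C]ᵀ = [-5.1783, -0.0904]ᵀ.
Solving (det = 59.0000): k = -0.32195, ln C = 1.50665, so C = exp(1.50665) = 4.51158.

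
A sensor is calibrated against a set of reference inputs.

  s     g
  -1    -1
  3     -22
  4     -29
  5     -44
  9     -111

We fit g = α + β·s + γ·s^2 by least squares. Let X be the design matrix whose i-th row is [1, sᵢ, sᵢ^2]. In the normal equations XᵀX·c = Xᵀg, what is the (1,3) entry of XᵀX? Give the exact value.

Row 1 ↔ basis 1, column 3 ↔ basis s^2, so (XᵀX)_{1,3} = Σᵢ s^2 = (1)·(1) + (1)·(9) + (1)·(16) + (1)·(25) + (1)·(81) = 132.

132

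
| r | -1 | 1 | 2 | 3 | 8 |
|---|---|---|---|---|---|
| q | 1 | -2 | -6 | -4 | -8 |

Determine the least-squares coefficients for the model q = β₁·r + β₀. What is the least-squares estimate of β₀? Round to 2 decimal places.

Setting ∂/∂β₁ … = 0 gives: 79·β₁ + 13·β₀ = -91;  13·β₁ + 5·β₀ = -19.
Eliminating β₀: 5·(row 1) − 13·(row 2) gives 226·β₁ = 5·(-91) − 13·(-19) = -208, so β₁ = -104/113.
Then β₀ = ((-19) − 13·(-104/113))/5 = -159/113.

β₀ = -1.41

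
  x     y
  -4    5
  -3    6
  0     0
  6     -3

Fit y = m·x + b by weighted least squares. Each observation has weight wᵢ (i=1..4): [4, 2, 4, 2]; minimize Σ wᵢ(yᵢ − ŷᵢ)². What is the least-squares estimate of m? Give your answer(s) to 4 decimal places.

Compute the Gram sums: Σwᵢ·x·x = 154, Σwᵢ·x = -10, Σwᵢ·1 = 12.
Moment sums: Σwᵢ·x·y = -152, Σwᵢ·y = 26.
Δ = 154·12 − (-10)² = 1748.
m = ((-152)·12 − (-10)·26)/1748 = -17/19; b = (154·26 − (-10)·(-152))/1748 = 27/19.

m = -0.8947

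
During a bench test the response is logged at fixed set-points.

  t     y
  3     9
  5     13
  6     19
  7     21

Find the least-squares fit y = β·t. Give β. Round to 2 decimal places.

β = 2.97

Sums needed: Σt·t = 119.
And Σt·y = 353.
Normal equations: [[119]]·[β]ᵀ = [353]ᵀ.
Hence β = 353 / 119 ≈ 2.96639.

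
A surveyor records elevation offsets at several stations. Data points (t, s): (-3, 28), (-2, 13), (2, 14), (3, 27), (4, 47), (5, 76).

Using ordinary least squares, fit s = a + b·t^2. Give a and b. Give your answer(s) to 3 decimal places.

a = 1.168, b = 2.955

Setting ∂/∂a … = 0 gives: 6·a + 67·b = 205;  67·a + 1075·b = 3255.
(Σ1 = 6, Σt^2 = 67, Σt^2·t^2 = 1075, Σs = 205, Σt^2·s = 3255.)
Eliminating b: 1075·(row 1) − 67·(row 2) gives 1961·a = 1075·205 − 67·3255 = 2290, so a = 2290/1961.
Then b = (3255 − 67·(2290/1961))/1075 = 5795/1961.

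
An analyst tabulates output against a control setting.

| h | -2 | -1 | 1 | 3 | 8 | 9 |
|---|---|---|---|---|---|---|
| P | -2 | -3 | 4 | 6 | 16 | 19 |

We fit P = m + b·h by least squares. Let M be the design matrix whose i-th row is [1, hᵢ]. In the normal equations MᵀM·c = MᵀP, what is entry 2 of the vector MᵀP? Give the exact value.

Entry 2 ↔ basis h, so (MᵀP)_{2} = Σᵢ (h)·Pᵢ = (-2)·(-2) + (-1)·(-3) + (1)·(4) + (3)·(6) + (8)·(16) + (9)·(19) = 328.

328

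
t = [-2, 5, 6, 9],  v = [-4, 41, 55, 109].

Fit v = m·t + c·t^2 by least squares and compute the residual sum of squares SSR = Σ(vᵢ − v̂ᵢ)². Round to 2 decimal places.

SSR = 0.93

Entries of AᵀA: Σt·t = 146, Σt·t^2 = 1062, Σt^2·t^2 = 8498.
Moment sums: Σt·v = 1524, Σt^2·v = 11818.
So AᵀA·[m, c]ᵀ = Aᵀv: [[146, 1062]; [1062, 8498]]·[m, c]ᵀ = [1524, 11818]ᵀ.
Eliminating c: 8498·(row 1) − 1062·(row 2) gives 112864·m = 8498·1524 − 1062·11818 = 400236, so m = 100059/28216.
Then c = (11818 − 1062·(100059/28216))/8498 = 26735/28216.
Residuals: -9843/14108, -5907/14108, -5467/14108, 4739/14108; SSR = 13051/14108.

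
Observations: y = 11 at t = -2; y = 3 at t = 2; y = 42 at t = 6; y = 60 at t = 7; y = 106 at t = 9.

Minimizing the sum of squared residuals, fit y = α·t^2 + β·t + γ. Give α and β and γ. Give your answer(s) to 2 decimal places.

α = 1.55, β = -2.28, γ = 0.53

XᵀX·[α, β, γ]ᵀ = Xᵀy reads: 10290·α + 1288·β + 174·γ = 13094;  1288·α + 174·β + 22·γ = 1610;  174·α + 22·β + 5·γ = 222.
Inverting the 3×3 Gram matrix, [α, β, γ]ᵀ = [104571/67531, -153721/67531, 35678/67531]ᵀ.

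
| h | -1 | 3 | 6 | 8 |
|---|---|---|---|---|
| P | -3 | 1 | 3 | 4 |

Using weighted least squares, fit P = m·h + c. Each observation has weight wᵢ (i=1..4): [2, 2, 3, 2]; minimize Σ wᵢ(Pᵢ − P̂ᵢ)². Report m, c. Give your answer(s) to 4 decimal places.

Normal-equation sums: Σwᵢ·h·h = 256, Σwᵢ·h = 38, Σwᵢ·1 = 9.
Right-hand side: Σwᵢ·h·P = 130, Σwᵢ·P = 13.
Δ = 256·9 − 38² = 860.
m = (130·9 − 38·13)/860 = 169/215; c = (256·13 − 38·130)/860 = -403/215.

m = 0.7860, c = -1.8744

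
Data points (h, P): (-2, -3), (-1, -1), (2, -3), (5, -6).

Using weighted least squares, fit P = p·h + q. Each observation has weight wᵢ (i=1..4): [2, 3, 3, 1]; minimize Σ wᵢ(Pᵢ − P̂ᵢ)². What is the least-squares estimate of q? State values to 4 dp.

The normal equations are: 48·p + 4·q = -33;  4·p + 9·q = -24.
det = 48·9 − 4² = 416.
p = ((-33)·9 − 4·(-24))/416 = -201/416; q = (48·(-24) − 4·(-33))/416 = -255/104.

q = -2.4519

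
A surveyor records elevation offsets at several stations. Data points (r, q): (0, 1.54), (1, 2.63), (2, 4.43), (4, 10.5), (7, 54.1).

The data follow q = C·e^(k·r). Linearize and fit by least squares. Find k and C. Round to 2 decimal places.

k = 0.50, C = 1.56

Taking logs, ln q = k·r + ln C, so regress ln q on r.
Σr = 14.0000, Σ(r)² = 70.0000, Σln q = 9.2294, Σr·ln q = 41.2851.
Equations: 70.0000·k + 14.0000·ln C = 41.2851;  14.0000·k + 5·ln C = 9.2294.
Slope k = (n·Σr·ln q − Σr·Σln q)/(n·Σ(r)² − (Σr)²) = (5·41.2851 − 14.0000·9.2294)/154.0000 = 0.50139; ln C = (Σln q − k·Σr)/n = 0.44198, so C = exp(0.44198) = 1.55578.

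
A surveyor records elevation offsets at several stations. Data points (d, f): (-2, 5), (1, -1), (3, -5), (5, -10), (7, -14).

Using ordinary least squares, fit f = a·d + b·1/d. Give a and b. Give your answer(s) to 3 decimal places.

Compute the Gram sums: Σd·d = 88, Σd·1/d = 5, Σ1/d·1/d = 62689/44100.
And Σd·f = -174, Σ1/d·f = -55/6.
So XᵀX·[a, b]ᵀ = Xᵀf: [[88, 5]; [5, 62689/44100]]·[a, b]ᵀ = [-174, -55/6]ᵀ.
Eliminating b: (62689/44100)·(row 1) − 5·(row 2) gives (1103533/11025)·a = (62689/44100)·(-174) − 5·(-55/6) = -246851/1225, so a = -2221659/1103533.
Then b = ((-55/6) − 5·(-2221659/1103533))/(62689/44100) = 698250/1103533.

a = -2.013, b = 0.633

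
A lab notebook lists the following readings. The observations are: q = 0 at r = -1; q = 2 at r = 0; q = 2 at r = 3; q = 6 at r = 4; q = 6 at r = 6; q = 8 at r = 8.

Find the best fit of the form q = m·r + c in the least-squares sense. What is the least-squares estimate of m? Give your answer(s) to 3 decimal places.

m = 0.843

The normal equations are: 126·m + 20·c = 130;  20·m + 6·c = 24.
Eliminating c: 6·(row 1) − 20·(row 2) gives 356·m = 6·130 − 20·24 = 300, so m = 75/89.
Then c = (24 − 20·(75/89))/6 = 106/89.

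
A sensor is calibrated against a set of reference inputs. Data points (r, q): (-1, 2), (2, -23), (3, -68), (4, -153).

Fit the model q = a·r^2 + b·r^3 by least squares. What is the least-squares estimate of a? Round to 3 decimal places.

a = -1.490

Sums needed: Σr^2·r^2 = 354, Σr^2·r^3 = 1298, Σr^3·r^3 = 4890.
For Xᵀq: Σr^2·q = -3150, Σr^3·q = -11814.
Eliminating b: 4890·(row 1) − 1298·(row 2) gives 46256·a = 4890·(-3150) − 1298·(-11814) = -68928, so a = -4308/2891.
Then b = ((-11814) − 1298·(-4308/2891))/4890 = -99/49.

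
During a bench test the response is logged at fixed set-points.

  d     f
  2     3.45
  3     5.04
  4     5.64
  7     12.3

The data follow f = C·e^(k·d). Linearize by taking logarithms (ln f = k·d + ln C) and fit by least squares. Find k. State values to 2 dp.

k = 0.25

Let Y = ln f. Fitting Y = k·d + ln C by least squares:
Sums: Σd = 16.0000, Σ(d)² = 78.0000, Σln f = 7.0953, Σd·ln f = 31.8157.
Normal system: [[78.0000, 16.0000]; [16.0000, 4]]·[k, ln C]ᵀ = [31.8157, 7.0953]ᵀ.
Δ = 78.0000·4 − (16.0000)² = 56.0000; k = (31.8157·4 − 16.0000·7.0953)/56.0000 = 0.24533, ln C = (78.0000·7.0953 − 16.0000·31.8157)/56.0000 = 0.79249.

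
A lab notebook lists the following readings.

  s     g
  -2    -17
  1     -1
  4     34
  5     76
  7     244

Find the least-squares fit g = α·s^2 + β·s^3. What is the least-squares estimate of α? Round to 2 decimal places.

α = -1.85

XᵀX·[α, β]ᵀ = Xᵀg reads: 3299·α + 20925·β = 14331;  20925·α + 137435·β = 95503.
Eliminating β: 137435·(row 1) − 20925·(row 2) gives 15542440·α = 137435·14331 − 20925·95503 = -28819290, so α = -2881929/1554244.
Then β = (95503 − 20925·(-2881929/1554244))/137435 = 7594111/7771220.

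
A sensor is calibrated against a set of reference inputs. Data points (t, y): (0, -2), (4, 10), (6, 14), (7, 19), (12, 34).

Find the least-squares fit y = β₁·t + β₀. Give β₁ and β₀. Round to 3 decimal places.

Compute the Gram sums: Σt·t = 245, Σt = 29, Σ1 = 5.
Right-hand side: Σt·y = 665, Σy = 75.
Normal equations: [[245, 29]; [29, 5]]·[β₁, β₀]ᵀ = [665, 75]ᵀ.
det = 245·5 − 29² = 384.
β₁ = (665·5 − 29·75)/384 = 575/192; β₀ = (245·75 − 29·665)/384 = -455/192.

β₁ = 2.995, β₀ = -2.370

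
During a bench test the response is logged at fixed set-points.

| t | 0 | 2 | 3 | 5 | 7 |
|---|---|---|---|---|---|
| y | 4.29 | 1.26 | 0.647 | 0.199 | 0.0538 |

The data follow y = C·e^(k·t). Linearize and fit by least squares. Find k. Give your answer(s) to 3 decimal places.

With ln yᵢ as the transformed response and tᵢ as the regressor:
Σt = 17.0000, Σ(t)² = 87.0000, Σln y = -3.2849, Σt·ln y = -29.3736.
Equations: 87.0000·k + 17.0000·ln C = -29.3736;  17.0000·k + 5·ln C = -3.2849.
Solving (det = 146.0000): k = -0.62345, ln C = 1.46275.

k = -0.623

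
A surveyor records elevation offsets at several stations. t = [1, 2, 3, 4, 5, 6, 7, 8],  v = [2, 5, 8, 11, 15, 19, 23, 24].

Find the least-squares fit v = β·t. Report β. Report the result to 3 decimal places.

Compute the Gram sums: Σt·t = 204.
Right-hand side: Σt·v = 622.
MᵀM·[β]ᵀ = Mᵀv becomes [[204]]·[β]ᵀ = [622]ᵀ.
β = 622/204 = 3.04902.

β = 3.049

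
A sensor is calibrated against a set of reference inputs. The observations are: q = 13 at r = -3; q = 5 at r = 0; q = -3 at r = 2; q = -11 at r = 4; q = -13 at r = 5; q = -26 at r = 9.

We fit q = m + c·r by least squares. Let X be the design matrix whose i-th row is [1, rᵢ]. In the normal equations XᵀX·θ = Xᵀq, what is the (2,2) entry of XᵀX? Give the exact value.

Row 2 ↔ basis r, column 2 ↔ basis r, so (XᵀX)_{2,2} = Σᵢ (r)·(r) = (-3)·(-3) + (0)·(0) + (2)·(2) + (4)·(4) + (5)·(5) + (9)·(9) = 135.

135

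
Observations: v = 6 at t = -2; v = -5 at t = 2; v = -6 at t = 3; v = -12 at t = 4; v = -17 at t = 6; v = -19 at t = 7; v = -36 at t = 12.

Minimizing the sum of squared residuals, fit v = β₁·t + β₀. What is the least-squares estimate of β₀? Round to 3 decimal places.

β₀ = 1.040

Setting ∂/∂β₁ … = 0 gives: 262·β₁ + 32·β₀ = -755;  32·β₁ + 7·β₀ = -89.
(Σt·t = 262, Σt = 32, Σ1 = 7, Σt·v = -755, Σv = -89.)
Δ = 262·7 − 32² = 810.
β₁ = ((-755)·7 − 32·(-89))/810 = -2437/810; β₀ = (262·(-89) − 32·(-755))/810 = 421/405.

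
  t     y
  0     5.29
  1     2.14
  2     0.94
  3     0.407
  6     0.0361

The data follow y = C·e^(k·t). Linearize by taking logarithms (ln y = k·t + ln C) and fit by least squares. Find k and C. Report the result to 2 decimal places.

k = -0.83, C = 5.02

Let Y = ln y. Fitting Y = k·t + ln C by least squares:
Σt = 12.0000, Σ(t)² = 50.0000, Σln y = -1.8557, Σt·ln y = -21.9885.
Equations: 50.0000·k + 12.0000·ln C = -21.9885;  12.0000·k + 5·ln C = -1.8557.
Δ = 50.0000·5 − (12.0000)² = 106.0000; k = (-21.9885·5 − 12.0000·-1.8557)/106.0000 = -0.82712, ln C = (50.0000·-1.8557 − 12.0000·-21.9885)/106.0000 = 1.61396, so C = exp(1.61396) = 5.02266.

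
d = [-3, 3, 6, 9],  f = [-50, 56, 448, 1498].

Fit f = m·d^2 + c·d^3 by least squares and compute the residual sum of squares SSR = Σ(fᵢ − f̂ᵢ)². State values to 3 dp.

SSR = 4.031

Compute the Gram sums: Σd^2·d^2 = 8019, Σd^2·d^3 = 66825, Σd^3·d^3 = 579555.
Right-hand side: Σd^2·f = 137520, Σd^3·f = 1191672.
Normal equations: [[8019, 66825]; [66825, 579555]]·[m, c]ᵀ = [137520, 1191672]ᵀ.
Determinant 8019·579555 − 66825² = 181870920.
m = (137520·579555 − 66825·1191672)/181870920 = 85/231; c = (8019·1191672 − 66825·137520)/181870920 = 1903/945.
Residuals: 408/385, -648/385, -12/55, 64/385; SSR = 1552/385.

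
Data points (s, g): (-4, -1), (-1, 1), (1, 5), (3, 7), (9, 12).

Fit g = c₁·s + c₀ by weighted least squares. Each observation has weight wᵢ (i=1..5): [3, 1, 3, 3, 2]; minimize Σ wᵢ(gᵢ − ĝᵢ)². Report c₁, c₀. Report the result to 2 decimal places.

Setting ∂/∂c₁ … = 0 gives: 241·c₁ + 17·c₀ = 305;  17·c₁ + 12·c₀ = 58.
(Σwᵢ·s·s = 241, Σwᵢ·s = 17, Σwᵢ·1 = 12, Σwᵢ·s·g = 305, Σwᵢ·g = 58.)
Eliminating c₀: 12·(row 1) − 17·(row 2) gives 2603·c₁ = 12·305 − 17·58 = 2674, so c₁ = 2674/2603.
Then c₀ = (58 − 17·(2674/2603))/12 = 8793/2603.

c₁ = 1.03, c₀ = 3.38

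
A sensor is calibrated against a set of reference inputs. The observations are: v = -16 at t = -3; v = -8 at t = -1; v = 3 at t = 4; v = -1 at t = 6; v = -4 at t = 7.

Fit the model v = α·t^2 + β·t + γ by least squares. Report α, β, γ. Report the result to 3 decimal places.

α = -0.457, β = 3.129, γ = -3.195

Forming AᵀA = [[4035, 595, 111]; [595, 111, 13]; [111, 13, 5]] and Aᵀv = [-336, 34, -26]ᵀ gives AᵀA·[α, β, γ]ᵀ = Aᵀv.
Inverting the 3×3 Gram matrix, [α, β, γ]ᵀ = [-15637/34231, 107112/34231, -109351/34231]ᵀ.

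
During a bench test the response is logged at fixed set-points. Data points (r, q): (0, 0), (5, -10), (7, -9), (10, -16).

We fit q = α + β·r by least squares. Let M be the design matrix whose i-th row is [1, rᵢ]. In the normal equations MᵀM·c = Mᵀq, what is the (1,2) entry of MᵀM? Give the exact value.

22

Row 1 ↔ basis 1, column 2 ↔ basis r, so (MᵀM)_{1,2} = Σᵢ r = (1)·(0) + (1)·(5) + (1)·(7) + (1)·(10) = 22.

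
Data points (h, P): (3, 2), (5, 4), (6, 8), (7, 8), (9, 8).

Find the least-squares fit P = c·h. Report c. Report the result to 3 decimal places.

Normal-equation sums: Σh·h = 200.
Right-hand side: Σh·P = 202.
c = 202/200 = 1.01.

c = 1.010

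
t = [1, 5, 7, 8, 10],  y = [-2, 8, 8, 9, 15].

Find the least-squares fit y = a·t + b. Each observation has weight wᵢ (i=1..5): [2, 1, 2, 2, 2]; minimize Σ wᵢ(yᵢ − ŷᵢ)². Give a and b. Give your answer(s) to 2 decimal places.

a = 1.75, b = -3.55

Compute the Gram sums: Σwᵢ·t·t = 453, Σwᵢ·t = 57, Σwᵢ·1 = 9.
And Σwᵢ·t·y = 592, Σwᵢ·y = 68.
Normal equations: [[453, 57]; [57, 9]]·[a, b]ᵀ = [592, 68]ᵀ.
Δ = 453·9 − 57² = 828.
a = (592·9 − 57·68)/828 = 121/69; b = (453·68 − 57·592)/828 = -245/69.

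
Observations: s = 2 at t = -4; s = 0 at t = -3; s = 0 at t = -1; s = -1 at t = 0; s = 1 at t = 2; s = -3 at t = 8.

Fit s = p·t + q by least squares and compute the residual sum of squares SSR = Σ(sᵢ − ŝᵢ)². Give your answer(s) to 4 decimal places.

SSR = 5.4036

The normal system MᵀM·[p, q]ᵀ = Mᵀs is [[94, 2]; [2, 6]]·[p, q]ᵀ = [-30, -1]ᵀ.
Eliminating q: 6·(row 1) − 2·(row 2) gives 560·p = 6·(-30) − 2·(-1) = -178, so p = -89/280.
Then q = ((-1) − 2·(-89/280))/6 = -17/280.
Residuals: 221/280, -25/28, -9/35, -263/280, 95/56, -111/280; SSR = 1513/280.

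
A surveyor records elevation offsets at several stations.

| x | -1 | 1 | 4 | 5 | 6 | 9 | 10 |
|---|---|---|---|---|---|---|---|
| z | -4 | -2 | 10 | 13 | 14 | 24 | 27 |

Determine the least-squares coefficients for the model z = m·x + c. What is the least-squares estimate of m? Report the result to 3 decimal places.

Normal-equation sums: Σx·x = 260, Σx = 34, Σ1 = 7.
For Mᵀz: Σx·z = 677, Σz = 82.
MᵀM·[m, c]ᵀ = Mᵀz becomes [[260, 34]; [34, 7]]·[m, c]ᵀ = [677, 82]ᵀ.
Δ = 260·7 − 34² = 664.
m = (677·7 − 34·82)/664 = 1951/664; c = (260·82 − 34·677)/664 = -849/332.

m = 2.938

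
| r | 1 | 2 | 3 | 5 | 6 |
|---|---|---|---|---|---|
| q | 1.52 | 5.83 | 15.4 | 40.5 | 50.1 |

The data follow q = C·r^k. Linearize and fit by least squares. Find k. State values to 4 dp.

Let Y = ln q. Fitting Y = k·ln r + ln C by least squares:
Σln r = 5.1930, Σ(ln r)² = 7.4881, Σln q = 12.5314, Σln r·ln q = 17.1960.
Equations: 7.4881·k + 5.1930·ln C = 17.1960;  5.1930·k + 5·ln C = 12.5314.
Slope k = (n·Σln r·ln q − Σln r·Σln q)/(n·Σ(ln r)² − (Σln r)²) = (5·17.1960 − 5.1930·12.5314)/10.4737 = 1.99597; ln C = (Σln q − k·Σln r)/n = 0.43329.

k = 1.9960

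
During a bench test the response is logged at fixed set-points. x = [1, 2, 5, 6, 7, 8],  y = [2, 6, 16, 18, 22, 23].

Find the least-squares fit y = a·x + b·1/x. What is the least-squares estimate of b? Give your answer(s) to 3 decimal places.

b = -0.766

The normal equations are: 179·a + 6·b = 540;  6·a + (955249/705600)·b = 4821/280.
(Σx·x = 179, Σx·1/x = 6, Σ1/x·1/x = 955249/705600, Σx·y = 540, Σ1/x·y = 4821/280.)
Δ = 179·(955249/705600) − 6² = 145587971/705600.
a = (540·(955249/705600) − 6·(4821/280))/(145587971/705600) = 442940940/145587971; b = (179·(4821/280) − 6·540)/(145587971/705600) = -111487320/145587971.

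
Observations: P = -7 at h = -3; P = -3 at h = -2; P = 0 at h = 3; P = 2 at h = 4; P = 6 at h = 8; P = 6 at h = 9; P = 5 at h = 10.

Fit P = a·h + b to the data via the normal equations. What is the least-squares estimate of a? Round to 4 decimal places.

a = 0.9193

Entries of MᵀM: Σh·h = 283, Σh = 29, Σ1 = 7.
Right-hand side: Σh·P = 187, ΣP = 9.
So MᵀM·[a, b]ᵀ = MᵀP: [[283, 29]; [29, 7]]·[a, b]ᵀ = [187, 9]ᵀ.
Determinant 283·7 − 29² = 1140.
a = (187·7 − 29·9)/1140 = 262/285; b = (283·9 − 29·187)/1140 = -719/285.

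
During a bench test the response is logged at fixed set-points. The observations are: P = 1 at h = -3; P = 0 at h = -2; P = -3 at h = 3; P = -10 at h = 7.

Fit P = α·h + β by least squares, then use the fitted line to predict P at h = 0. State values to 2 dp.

Compute the Gram sums: Σh·h = 71, Σh = 5, Σ1 = 4.
For XᵀP: Σh·P = -82, ΣP = -12.
XᵀX·[α, β]ᵀ = XᵀP becomes [[71, 5]; [5, 4]]·[α, β]ᵀ = [-82, -12]ᵀ.
Eliminating β: 4·(row 1) − 5·(row 2) gives 259·α = 4·(-82) − 5·(-12) = -268, so α = -268/259.
Then β = ((-12) − 5·(-268/259))/4 = -442/259.
At h = 0: P̂ = (-268/259)·(0) + (-442/259)·(1) = -442/259.

P̂ = -1.71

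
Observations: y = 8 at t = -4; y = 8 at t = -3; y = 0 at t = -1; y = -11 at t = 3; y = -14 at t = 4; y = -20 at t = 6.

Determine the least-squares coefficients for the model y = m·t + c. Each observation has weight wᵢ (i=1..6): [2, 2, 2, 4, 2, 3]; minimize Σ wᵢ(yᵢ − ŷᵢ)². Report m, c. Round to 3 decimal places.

Sums needed: Σwᵢ·t·t = 228, Σwᵢ·t = 22, Σwᵢ·1 = 15.
Moment sums: Σwᵢ·t·y = -716, Σwᵢ·y = -100.
Eliminating c: 15·(row 1) − 22·(row 2) gives 2936·m = 15·(-716) − 22·(-100) = -8540, so m = -2135/734.
Then c = ((-100) − 22·(-2135/734))/15 = -881/367.

m = -2.909, c = -2.401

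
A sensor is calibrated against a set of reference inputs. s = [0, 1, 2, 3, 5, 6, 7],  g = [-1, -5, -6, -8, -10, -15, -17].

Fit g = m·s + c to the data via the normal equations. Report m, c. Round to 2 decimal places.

m = -2.10, c = -1.67

Setting ∂/∂m … = 0 gives: 124·m + 24·c = -300;  24·m + 7·c = -62.
(Σs·s = 124, Σs = 24, Σ1 = 7, Σs·g = -300, Σg = -62.)
Eliminating c: 7·(row 1) − 24·(row 2) gives 292·m = 7·(-300) − 24·(-62) = -612, so m = -153/73.
Then c = ((-62) − 24·(-153/73))/7 = -122/73.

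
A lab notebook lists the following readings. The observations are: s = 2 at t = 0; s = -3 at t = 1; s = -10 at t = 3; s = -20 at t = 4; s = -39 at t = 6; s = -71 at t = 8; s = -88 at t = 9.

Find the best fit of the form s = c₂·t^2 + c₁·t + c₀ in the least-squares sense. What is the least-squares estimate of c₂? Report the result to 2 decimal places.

Sums needed: Σt^2·t^2 = 12291, Σt^2·t = 1549, Σt^2 = 207, Σt·t = 207, Σt = 31, Σ1 = 7.
For Mᵀs: Σt^2·s = -13489, Σt·s = -1707, Σs = -229.
Normal equations: [[12291, 1549, 207]; [1549, 207, 31]; [207, 31, 7]]·[c₂, c₁, c₀]ᵀ = [-13489, -1707, -229]ᵀ.
Row-reducing yields c₂ = -52845/53081, c₁ = -48260/53081, c₀ = 39918/53081.

c₂ = -1.00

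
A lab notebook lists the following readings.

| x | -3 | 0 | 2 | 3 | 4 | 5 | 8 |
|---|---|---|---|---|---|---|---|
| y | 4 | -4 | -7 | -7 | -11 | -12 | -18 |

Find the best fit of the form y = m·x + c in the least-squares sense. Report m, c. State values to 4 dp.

Setting ∂/∂m … = 0 gives: 127·m + 19·c = -295;  19·m + 7·c = -55.
(Σx·x = 127, Σx = 19, Σ1 = 7, Σx·y = -295, Σy = -55.)
Eliminating c: 7·(row 1) − 19·(row 2) gives 528·m = 7·(-295) − 19·(-55) = -1020, so m = -85/44.
Then c = ((-55) − 19·(-85/44))/7 = -115/44.

m = -1.9318, c = -2.6136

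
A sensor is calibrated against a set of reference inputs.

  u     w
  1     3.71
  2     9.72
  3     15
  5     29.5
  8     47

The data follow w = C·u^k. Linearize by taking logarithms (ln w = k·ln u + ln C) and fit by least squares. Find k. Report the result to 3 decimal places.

With ln wᵢ as the transformed response and ln uᵢ as the regressor:
Σln u = 5.4806, Σ(ln u)² = 8.6018, Σln w = 13.5278, Σln u·ln w = 18.0046.
Equations: 8.6018·k + 5.4806·ln C = 18.0046;  5.4806·k + 5·ln C = 13.5278.
Slope k = (n·Σln u·ln w − Σln u·Σln w)/(n·Σ(ln u)² − (Σln u)²) = (5·18.0046 − 5.4806·13.5278)/12.9714 = 1.22437; ln C = (Σln w − k·Σln u)/n = 1.36350.

k = 1.224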